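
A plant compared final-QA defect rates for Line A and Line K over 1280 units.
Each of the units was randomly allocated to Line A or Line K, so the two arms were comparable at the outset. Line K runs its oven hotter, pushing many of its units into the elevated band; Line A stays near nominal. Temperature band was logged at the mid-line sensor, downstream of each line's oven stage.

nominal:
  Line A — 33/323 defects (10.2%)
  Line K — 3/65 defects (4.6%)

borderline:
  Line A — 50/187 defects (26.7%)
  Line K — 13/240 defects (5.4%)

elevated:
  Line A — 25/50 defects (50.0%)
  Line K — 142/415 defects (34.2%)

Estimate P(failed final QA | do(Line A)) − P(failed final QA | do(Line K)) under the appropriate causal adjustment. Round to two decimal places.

Line K is lower inside every in-process temperature band stratum but Line A is lower in aggregate. Whether to stratify depends on how in-process temperature band relates to the line.
The distribution of in-process temperature band is itself part of what the line does — it is an intermediate outcome. Holding it fixed would remove that part of the effect; the total effect is the pooled difference.
The causal difference is the pooled difference: 0.193 − 0.219 = -0.027.

-0.03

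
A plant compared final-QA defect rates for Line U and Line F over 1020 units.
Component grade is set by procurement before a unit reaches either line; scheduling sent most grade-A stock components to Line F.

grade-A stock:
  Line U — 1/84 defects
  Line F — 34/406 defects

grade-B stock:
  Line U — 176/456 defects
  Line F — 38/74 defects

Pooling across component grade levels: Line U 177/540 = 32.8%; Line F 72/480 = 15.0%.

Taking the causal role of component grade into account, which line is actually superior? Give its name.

Line U

Component grade differs across lines for reasons unrelated to any effect of the line itself, and it separately predicts the outcome — a classic confounder. We must compare within component grade levels.
Within each level — grade-A stock: 1.2% vs 8.4%; grade-B stock: 38.6% vs 51.4% — Line U is lower every time.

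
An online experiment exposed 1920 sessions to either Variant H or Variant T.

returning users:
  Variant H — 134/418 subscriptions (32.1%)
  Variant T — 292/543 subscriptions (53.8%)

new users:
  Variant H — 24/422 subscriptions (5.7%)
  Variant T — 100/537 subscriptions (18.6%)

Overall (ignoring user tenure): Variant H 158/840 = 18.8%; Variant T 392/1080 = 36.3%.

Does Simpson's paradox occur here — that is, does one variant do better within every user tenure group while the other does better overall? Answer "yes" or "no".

no

Within each user tenure level (returning users 32.1% vs 53.8%; new users 5.7% vs 18.6%), Variant T has the higher rate every time. Pooled: 18.8% vs 36.3% — Variant T has the higher rate overall. They agree.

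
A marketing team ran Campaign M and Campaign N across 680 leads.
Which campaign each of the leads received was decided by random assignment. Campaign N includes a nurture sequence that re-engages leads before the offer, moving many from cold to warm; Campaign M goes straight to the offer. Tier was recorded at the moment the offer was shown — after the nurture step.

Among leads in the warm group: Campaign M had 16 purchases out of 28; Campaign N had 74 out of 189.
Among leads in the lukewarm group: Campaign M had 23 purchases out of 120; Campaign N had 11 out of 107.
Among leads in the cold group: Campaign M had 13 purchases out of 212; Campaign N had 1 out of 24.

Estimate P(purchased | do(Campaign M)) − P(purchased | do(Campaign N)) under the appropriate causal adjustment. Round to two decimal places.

Engagement tier is recorded after the campaign and is itself shifted by it — it sits on the causal path from campaign to outcome. Conditioning on a mediator would strip out part of the effect we want; the pooled comparison gives the total causal effect.
The causal difference is the pooled difference: 0.144 − 0.269 = -0.124.

-0.12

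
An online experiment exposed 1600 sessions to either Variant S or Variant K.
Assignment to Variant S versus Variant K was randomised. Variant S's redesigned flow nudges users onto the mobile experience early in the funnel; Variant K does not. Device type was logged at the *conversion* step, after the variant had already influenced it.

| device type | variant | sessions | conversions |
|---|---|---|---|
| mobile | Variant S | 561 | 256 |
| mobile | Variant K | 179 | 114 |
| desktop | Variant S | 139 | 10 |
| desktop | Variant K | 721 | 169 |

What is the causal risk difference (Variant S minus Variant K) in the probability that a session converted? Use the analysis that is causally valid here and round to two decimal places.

The device type-specific comparison favours Variant K throughout, but the pooled figures favour Variant S. The question is whether to condition on device type.
Device type is recorded after the variant and is itself shifted by it — it sits on the causal path from variant to outcome. Conditioning on a mediator would strip out part of the effect we want; the pooled comparison gives the total causal effect.
The causal difference is the pooled difference: 0.380 − 0.314 = +0.066.

+0.07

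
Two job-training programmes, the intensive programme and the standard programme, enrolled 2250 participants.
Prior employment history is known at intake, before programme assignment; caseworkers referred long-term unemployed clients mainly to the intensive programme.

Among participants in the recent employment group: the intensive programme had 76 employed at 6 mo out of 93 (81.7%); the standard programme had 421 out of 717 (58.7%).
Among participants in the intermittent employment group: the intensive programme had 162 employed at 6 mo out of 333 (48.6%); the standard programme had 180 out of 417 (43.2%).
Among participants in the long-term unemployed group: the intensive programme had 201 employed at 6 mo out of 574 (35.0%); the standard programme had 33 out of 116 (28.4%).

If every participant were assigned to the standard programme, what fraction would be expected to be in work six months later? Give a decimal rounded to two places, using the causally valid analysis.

the intensive programme is higher inside every prior employment history stratum but the standard programme is higher in aggregate. Whether to stratify depends on how prior employment history relates to the programme.
Since prior employment history is a pre-existing factor (not a product of the programme) and it affects the outcome on its own, it is a confounder. The stratified rates, not the pooled rate, identify the causal effect.
Standardising the standard programme to the population prior employment history mix: 0.360·421/717 + 0.333·180/417 + 0.307·33/116 = 0.443.

0.44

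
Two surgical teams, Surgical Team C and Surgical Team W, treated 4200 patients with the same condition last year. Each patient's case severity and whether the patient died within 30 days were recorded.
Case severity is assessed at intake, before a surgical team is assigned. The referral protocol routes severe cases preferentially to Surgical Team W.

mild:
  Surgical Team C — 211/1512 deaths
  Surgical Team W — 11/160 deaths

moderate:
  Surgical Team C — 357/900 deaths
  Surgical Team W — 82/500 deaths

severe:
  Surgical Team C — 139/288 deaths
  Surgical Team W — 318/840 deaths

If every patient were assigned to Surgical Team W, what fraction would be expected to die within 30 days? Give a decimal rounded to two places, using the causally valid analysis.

0.18

Since case severity is a pre-existing factor (not a product of the surgical team) and it affects the outcome on its own, it is a confounder. The stratified rates, not the pooled rate, identify the causal effect.
Standardising Surgical Team W to the population case severity mix: 0.398·11/160 + 0.333·82/500 + 0.269·318/840 = 0.184.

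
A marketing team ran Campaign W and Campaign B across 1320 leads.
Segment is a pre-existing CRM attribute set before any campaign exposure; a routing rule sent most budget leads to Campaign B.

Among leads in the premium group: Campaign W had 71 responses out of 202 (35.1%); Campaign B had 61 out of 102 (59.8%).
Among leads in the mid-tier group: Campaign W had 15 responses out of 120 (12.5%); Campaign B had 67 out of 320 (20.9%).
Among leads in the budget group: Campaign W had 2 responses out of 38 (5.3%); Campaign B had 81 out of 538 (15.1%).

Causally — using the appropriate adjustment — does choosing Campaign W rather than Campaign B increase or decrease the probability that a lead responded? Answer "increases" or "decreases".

decreases

Campaign B is higher inside every customer segment stratum but Campaign W is higher in aggregate. Whether to stratify depends on how customer segment relates to the campaign.
Customer segment differs across campaigns for reasons unrelated to any effect of the campaign itself, and it separately predicts the outcome — a classic confounder. We must compare within customer segment levels.
Within each level — premium: 35.1% vs 59.8%; mid-tier: 12.5% vs 20.9%; budget: 5.3% vs 15.1% — Campaign B is higher every time.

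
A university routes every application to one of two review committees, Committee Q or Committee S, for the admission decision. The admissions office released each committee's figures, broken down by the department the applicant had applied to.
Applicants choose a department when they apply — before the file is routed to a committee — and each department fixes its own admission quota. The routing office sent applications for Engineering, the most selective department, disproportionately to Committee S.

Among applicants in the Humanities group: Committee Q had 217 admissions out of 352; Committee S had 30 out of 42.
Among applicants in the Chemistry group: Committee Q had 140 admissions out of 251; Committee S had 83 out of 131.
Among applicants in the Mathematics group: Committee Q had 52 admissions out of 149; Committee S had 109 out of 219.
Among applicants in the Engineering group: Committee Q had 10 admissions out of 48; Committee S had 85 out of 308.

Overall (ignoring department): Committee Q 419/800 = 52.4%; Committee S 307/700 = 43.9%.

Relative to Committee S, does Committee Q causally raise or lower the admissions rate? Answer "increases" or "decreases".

Here department is a common cause — it drives both which review committee a case falls under and the outcome. The crude comparison mixes populations; the stratum-specific rates are the causally relevant ones.
Within each level — Humanities: 61.6% vs 71.4%; Chemistry: 55.8% vs 63.4%; Mathematics: 34.9% vs 49.8%; Engineering: 20.8% vs 27.6% — Committee S is higher every time.

decreases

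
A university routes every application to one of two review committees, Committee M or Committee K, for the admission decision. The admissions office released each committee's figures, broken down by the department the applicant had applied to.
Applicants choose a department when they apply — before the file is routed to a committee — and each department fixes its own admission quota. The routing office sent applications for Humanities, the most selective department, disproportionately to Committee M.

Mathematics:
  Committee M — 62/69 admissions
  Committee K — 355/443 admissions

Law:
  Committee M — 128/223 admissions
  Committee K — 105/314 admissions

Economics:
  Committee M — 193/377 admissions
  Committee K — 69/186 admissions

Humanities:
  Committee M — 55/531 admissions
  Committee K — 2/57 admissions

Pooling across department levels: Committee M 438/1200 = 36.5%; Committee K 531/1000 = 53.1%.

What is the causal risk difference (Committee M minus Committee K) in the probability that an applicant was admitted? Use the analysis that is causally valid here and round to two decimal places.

+0.14

The imbalance in department arose from how applicants were allocated, not from anything the review committee did; and department independently affects the outcome. The pooled gap is confounded — condition on department.
Adjusting over the population distribution of department: 0.233·(0.899−0.801) + 0.244·(0.574−0.334) + 0.256·(0.512−0.371) + 0.267·(0.104−0.035) = +0.135.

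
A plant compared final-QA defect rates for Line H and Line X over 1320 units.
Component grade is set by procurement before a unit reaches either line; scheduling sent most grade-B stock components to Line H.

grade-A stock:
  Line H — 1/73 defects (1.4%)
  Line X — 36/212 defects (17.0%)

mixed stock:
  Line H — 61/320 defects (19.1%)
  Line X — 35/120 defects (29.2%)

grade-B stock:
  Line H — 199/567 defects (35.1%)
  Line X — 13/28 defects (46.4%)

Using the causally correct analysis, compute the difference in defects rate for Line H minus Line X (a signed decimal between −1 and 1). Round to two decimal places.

-0.12

The component grade-specific comparison favours Line H throughout, but the pooled figures favour Line X. The question is whether to condition on component grade.
Component grade differs across lines for reasons unrelated to any effect of the line itself, and it separately predicts the outcome — a classic confounder. We must compare within component grade levels.
Adjusting over the population distribution of component grade: 0.216·(0.014−0.170) + 0.333·(0.191−0.292) + 0.451·(0.351−0.464) = -0.118.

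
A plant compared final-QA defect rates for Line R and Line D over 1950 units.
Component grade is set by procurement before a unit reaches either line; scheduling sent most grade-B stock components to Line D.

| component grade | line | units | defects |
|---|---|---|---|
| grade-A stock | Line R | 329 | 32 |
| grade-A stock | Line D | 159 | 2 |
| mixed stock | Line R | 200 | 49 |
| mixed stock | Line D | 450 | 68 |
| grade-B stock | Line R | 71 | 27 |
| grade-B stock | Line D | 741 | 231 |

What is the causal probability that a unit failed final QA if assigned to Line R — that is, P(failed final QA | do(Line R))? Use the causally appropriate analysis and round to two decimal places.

The component grade-specific comparison favours Line D throughout, but the pooled figures favour Line R. The question is whether to condition on component grade.
Nothing the line does changes component grade; the imbalance is an allocation artefact. With component grade also predicting the outcome, the pooled figure is confounded, and the within-stratum comparison is the causal one.
Standardising Line R to the population component grade mix: 0.250·32/329 + 0.333·49/200 + 0.416·27/71 = 0.264.

0.26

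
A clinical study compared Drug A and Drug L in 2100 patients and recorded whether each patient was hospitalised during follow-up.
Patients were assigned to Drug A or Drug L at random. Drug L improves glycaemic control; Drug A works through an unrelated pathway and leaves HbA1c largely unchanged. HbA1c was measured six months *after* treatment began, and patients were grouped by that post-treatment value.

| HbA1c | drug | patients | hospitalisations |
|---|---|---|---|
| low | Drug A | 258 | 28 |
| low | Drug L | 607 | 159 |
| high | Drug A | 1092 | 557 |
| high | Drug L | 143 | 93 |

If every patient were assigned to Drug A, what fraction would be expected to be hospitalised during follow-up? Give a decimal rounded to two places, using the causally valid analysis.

0.43

Within every HbA1c level Drug A has the lower rate, yet pooled Drug L does — Simpson's reversal.
The distribution of HbA1c is itself part of what the drug does — it is an intermediate outcome. Holding it fixed would remove that part of the effect; the total effect is the pooled difference.
So P(outcome | do(Drug A)) is just the pooled rate for Drug A: 585/1350 = 0.433.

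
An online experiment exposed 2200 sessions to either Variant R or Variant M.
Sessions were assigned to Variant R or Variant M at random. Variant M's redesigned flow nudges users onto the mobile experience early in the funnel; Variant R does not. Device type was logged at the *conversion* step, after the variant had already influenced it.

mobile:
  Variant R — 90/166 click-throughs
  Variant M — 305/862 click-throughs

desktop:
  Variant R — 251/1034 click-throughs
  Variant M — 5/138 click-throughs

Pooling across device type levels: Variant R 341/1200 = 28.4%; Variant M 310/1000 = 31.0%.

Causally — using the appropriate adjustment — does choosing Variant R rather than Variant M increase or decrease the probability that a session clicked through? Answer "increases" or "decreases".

decreases

Device type here is a post-treatment variable shaped by the variant; conditioning on it would introduce bias rather than remove it. The overall comparison is the causal one.
Pooled: Variant R 28.4% vs Variant M 31.0%; Variant M is higher overall.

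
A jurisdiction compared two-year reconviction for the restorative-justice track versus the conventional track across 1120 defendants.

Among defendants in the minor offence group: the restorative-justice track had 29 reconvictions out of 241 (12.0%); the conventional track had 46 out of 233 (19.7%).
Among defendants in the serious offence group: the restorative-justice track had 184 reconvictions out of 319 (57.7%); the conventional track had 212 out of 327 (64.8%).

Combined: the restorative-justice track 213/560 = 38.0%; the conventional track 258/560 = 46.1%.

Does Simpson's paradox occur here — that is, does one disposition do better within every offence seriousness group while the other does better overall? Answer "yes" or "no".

no

Within each offence seriousness level (minor offence 12.0% vs 19.7%; serious offence 57.7% vs 64.8%), the restorative-justice track has the lower rate every time. Pooled: 38.0% vs 46.1% — the restorative-justice track has the lower rate overall. They agree.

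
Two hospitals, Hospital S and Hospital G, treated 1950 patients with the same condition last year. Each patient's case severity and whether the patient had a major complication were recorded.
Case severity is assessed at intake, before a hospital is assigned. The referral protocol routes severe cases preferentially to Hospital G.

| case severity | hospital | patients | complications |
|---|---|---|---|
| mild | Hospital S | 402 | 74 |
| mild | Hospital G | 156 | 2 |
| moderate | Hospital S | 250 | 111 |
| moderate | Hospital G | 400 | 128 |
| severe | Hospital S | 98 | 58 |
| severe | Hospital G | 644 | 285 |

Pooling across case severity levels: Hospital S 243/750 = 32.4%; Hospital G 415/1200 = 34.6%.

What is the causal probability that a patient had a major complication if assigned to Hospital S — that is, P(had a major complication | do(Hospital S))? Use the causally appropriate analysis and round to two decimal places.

Case severity differs across hospitals for reasons unrelated to any effect of the hospital itself, and it separately predicts the outcome — a classic confounder. We must compare within case severity levels.
Standardising Hospital S to the population case severity mix: 0.286·74/402 + 0.333·111/250 + 0.381·58/98 = 0.426.

0.43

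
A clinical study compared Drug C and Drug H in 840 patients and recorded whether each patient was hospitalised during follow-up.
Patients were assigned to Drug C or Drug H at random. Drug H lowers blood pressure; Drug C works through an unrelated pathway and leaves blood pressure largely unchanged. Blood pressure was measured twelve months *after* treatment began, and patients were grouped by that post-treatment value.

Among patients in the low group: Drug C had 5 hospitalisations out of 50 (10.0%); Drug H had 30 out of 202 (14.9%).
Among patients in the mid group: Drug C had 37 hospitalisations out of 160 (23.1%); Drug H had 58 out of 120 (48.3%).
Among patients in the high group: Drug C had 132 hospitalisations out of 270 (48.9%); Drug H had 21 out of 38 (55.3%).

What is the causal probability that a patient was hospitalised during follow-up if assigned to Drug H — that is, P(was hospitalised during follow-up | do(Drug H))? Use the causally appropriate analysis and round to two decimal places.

Drug C is lower inside every blood pressure stratum but Drug H is lower in aggregate. Whether to stratify depends on how blood pressure relates to the drug.
Stratifying would compare drugs among patients the drugs themselves sorted into blood pressure groups — a form of selection on an intermediate. The unconditioned pooled rates give the total causal effect.
So P(outcome | do(Drug H)) is just the pooled rate for Drug H: 109/360 = 0.303.

0.30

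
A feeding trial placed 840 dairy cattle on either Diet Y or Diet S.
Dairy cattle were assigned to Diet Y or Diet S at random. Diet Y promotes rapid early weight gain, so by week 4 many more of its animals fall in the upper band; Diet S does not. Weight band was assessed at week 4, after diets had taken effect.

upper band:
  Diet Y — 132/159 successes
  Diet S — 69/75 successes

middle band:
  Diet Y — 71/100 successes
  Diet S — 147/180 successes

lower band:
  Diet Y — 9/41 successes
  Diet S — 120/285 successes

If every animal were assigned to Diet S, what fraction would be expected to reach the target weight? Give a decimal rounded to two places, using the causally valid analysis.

The distribution of week-4 weight band is itself part of what the diet does — it is an intermediate outcome. Holding it fixed would remove that part of the effect; the total effect is the pooled difference.
So P(outcome | do(Diet S)) is just the pooled rate for Diet S: 336/540 = 0.622.

0.62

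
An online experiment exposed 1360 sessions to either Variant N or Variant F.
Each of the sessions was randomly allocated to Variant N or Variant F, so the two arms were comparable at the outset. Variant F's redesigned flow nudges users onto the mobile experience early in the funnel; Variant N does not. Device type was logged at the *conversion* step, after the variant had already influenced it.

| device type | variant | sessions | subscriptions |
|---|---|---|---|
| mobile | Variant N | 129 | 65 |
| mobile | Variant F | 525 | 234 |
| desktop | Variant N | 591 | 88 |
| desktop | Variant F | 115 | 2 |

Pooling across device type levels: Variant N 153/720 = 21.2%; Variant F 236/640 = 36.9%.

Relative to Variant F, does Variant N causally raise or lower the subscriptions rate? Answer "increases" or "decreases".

decreases

Stratifying would compare variants among sessions the variants themselves sorted into device type groups — a form of selection on an intermediate. The unconditioned pooled rates give the total causal effect.
Pooled: Variant N 21.2% vs Variant F 36.9%; Variant F is higher overall.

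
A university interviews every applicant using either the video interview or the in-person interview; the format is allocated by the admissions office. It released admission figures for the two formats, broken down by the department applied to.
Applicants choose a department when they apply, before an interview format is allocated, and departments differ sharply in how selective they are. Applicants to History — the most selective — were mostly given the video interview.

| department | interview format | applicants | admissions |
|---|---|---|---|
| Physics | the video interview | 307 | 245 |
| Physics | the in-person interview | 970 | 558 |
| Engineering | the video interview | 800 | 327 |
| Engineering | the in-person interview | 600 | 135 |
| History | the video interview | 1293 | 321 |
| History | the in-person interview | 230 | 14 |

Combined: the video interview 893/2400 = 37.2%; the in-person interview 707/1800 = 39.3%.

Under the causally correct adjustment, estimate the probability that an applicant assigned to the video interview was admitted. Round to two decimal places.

Nothing the interview format does changes department; the imbalance is an allocation artefact. With department also predicting the outcome, the pooled figure is confounded, and the within-stratum comparison is the causal one.
Standardising the video interview to the population department mix: 0.304·245/307 + 0.333·327/800 + 0.363·321/1293 = 0.469.

0.47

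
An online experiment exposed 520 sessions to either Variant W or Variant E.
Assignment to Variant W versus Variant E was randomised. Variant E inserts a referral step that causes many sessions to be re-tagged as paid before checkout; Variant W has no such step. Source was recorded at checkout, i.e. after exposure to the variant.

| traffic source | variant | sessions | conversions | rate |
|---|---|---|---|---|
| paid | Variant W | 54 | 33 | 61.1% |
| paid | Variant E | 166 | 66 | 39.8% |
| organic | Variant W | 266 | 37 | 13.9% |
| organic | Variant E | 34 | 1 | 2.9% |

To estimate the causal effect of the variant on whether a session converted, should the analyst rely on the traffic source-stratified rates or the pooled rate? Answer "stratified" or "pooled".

The stratified and pooled comparisons disagree (Variant W wins within each traffic source; Variant E wins overall), so the answer turns on the causal role of traffic source.
Because the variant influences traffic source, traffic source is a post-treatment mediator, not a confounder. Stratifying on it would bias the estimate; the causal effect is the crude pooled difference.
Pooled: Variant W 21.9% vs Variant E 33.5%; Variant E is higher overall.

pooled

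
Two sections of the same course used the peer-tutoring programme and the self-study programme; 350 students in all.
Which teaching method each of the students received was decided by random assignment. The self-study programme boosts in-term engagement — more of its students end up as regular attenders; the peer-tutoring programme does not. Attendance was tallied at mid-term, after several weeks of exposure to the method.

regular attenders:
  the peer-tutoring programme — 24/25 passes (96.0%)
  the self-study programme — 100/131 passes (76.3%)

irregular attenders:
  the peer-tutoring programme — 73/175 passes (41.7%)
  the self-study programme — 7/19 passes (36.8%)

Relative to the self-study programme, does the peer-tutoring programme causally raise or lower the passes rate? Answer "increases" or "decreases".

Mid-term attendance lies on the pathway teaching method → mid-term attendance → outcome, so adjusting for it blocks the indirect effect. For the total causal effect of teaching method, use the unadjusted pooled rates.
Pooled: the peer-tutoring programme 48.5% vs the self-study programme 71.3%; the self-study programme is higher overall.

decreases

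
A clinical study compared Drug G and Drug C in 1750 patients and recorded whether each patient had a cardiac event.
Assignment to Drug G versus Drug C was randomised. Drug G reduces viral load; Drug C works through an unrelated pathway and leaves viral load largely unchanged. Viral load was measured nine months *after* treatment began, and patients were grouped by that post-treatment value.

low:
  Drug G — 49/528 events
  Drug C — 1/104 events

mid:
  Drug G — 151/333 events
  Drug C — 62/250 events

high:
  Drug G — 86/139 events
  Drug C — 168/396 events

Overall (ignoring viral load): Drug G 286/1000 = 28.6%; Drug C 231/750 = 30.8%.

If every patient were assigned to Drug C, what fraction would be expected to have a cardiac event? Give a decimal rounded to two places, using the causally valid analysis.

0.31

The viral load-specific comparison favours Drug C throughout, but the pooled figures favour Drug G. The question is whether to condition on viral load.
Stratifying would compare drugs among patients the drugs themselves sorted into viral load groups — a form of selection on an intermediate. The unconditioned pooled rates give the total causal effect.
So P(outcome | do(Drug C)) is just the pooled rate for Drug C: 231/750 = 0.308.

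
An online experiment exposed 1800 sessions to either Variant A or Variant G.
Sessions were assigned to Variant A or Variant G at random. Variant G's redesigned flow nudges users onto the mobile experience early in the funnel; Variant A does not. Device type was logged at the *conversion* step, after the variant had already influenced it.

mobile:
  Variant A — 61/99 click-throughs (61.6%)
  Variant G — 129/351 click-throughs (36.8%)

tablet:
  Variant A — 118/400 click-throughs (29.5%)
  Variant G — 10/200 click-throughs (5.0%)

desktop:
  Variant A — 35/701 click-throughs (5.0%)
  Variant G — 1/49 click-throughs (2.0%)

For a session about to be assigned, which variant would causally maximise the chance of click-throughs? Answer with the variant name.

Variant G

The stratified and pooled comparisons disagree (Variant A wins within each device type; Variant G wins overall), so the answer turns on the causal role of device type.
Device type lies on the pathway variant → device type → outcome, so adjusting for it blocks the indirect effect. For the total causal effect of variant, use the unadjusted pooled rates.
Pooled: Variant A 17.8% vs Variant G 23.3%; Variant G is higher overall.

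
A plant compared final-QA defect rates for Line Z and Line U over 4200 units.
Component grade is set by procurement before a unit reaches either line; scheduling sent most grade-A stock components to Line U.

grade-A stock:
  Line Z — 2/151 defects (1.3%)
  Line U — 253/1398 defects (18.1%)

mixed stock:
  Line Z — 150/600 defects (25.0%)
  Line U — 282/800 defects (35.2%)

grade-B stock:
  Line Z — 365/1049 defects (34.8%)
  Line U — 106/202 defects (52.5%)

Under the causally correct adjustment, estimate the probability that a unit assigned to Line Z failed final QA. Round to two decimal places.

The stratified and pooled comparisons disagree (Line Z wins within each component grade; Line U wins overall), so the answer turns on the causal role of component grade.
Here component grade is a common cause — it drives both which line a case falls under and the outcome. The crude comparison mixes populations; the stratum-specific rates are the causally relevant ones.
Standardising Line Z to the population component grade mix: 0.369·2/151 + 0.333·150/600 + 0.298·365/1049 = 0.192.

0.19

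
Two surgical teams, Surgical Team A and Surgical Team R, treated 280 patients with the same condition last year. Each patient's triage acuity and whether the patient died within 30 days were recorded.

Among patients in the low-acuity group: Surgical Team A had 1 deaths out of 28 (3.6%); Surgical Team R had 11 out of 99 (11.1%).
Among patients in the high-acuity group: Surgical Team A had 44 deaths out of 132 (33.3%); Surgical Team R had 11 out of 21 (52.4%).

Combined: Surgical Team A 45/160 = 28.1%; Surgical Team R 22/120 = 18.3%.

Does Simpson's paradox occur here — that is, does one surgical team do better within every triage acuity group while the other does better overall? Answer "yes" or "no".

Within each triage acuity level (low-acuity 3.6% vs 11.1%; high-acuity 33.3% vs 52.4%), Surgical Team A has the lower rate every time. Pooled: 28.1% vs 18.3% — Surgical Team R has the lower rate overall. The two comparisons disagree.

yes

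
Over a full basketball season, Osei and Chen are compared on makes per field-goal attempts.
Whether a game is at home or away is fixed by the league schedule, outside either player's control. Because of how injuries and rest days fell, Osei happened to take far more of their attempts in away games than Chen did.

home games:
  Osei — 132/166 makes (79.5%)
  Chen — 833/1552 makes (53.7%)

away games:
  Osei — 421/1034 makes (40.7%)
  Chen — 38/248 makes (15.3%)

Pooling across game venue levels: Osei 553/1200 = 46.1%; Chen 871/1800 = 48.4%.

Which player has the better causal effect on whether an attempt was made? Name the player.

The stratified and pooled comparisons disagree (Osei wins within each game venue; Chen wins overall), so the answer turns on the causal role of game venue.
Game venue is set before the player has any effect — it is not caused by the player — and it independently drives the outcome. That makes it a confounder, so the causal comparison is within game venue levels.
Within each level — home games: 79.5% vs 53.7%; away games: 40.7% vs 15.3% — Osei is higher every time.

Osei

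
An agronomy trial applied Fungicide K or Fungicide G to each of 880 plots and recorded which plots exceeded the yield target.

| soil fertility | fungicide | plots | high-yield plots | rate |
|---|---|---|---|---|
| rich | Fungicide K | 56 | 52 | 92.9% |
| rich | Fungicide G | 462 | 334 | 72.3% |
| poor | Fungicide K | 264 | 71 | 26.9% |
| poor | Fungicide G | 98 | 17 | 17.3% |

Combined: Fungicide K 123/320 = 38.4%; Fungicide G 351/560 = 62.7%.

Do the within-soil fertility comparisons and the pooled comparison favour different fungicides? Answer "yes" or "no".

Within each soil fertility level (rich 92.9% vs 72.3%; poor 26.9% vs 17.3%), Fungicide K has the higher rate every time. Pooled: 38.4% vs 62.7% — Fungicide G has the higher rate overall. The two comparisons disagree.

yes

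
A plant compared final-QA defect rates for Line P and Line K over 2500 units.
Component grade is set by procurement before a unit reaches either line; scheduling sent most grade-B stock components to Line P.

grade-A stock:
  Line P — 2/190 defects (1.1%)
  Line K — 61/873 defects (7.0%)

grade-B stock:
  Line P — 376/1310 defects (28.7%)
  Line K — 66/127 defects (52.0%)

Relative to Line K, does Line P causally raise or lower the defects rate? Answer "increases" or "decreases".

Nothing the line does changes component grade; the imbalance is an allocation artefact. With component grade also predicting the outcome, the pooled figure is confounded, and the within-stratum comparison is the causal one.
Within each level — grade-A stock: 1.1% vs 7.0%; grade-B stock: 28.7% vs 52.0% — Line P is lower every time.

decreases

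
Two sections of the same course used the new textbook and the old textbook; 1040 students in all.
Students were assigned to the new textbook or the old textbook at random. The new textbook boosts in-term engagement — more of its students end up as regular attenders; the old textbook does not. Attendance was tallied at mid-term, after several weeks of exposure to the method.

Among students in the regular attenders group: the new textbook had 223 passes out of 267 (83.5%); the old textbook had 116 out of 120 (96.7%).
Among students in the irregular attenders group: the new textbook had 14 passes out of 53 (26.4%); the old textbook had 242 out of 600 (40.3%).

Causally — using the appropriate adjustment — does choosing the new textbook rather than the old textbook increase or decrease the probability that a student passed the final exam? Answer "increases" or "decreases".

increases

Within every mid-term attendance level the old textbook has the higher rate, yet pooled the new textbook does — Simpson's reversal.
Mid-term attendance here is a post-treatment variable shaped by the teaching method; conditioning on it would introduce bias rather than remove it. The overall comparison is the causal one.
Pooled: the new textbook 74.1% vs the old textbook 49.7%; the new textbook is higher overall.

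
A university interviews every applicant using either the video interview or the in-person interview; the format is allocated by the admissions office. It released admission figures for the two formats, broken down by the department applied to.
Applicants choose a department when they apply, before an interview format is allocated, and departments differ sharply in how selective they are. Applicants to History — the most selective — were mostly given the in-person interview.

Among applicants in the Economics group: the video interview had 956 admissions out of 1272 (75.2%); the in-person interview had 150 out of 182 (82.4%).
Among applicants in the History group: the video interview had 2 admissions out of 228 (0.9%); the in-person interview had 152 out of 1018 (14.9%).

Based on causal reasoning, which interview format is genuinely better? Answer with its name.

the in-person interview

Here department is a common cause — it drives both which interview format a case falls under and the outcome. The crude comparison mixes populations; the stratum-specific rates are the causally relevant ones.
Within each level — Economics: 75.2% vs 82.4%; History: 0.9% vs 14.9% — the in-person interview is higher every time.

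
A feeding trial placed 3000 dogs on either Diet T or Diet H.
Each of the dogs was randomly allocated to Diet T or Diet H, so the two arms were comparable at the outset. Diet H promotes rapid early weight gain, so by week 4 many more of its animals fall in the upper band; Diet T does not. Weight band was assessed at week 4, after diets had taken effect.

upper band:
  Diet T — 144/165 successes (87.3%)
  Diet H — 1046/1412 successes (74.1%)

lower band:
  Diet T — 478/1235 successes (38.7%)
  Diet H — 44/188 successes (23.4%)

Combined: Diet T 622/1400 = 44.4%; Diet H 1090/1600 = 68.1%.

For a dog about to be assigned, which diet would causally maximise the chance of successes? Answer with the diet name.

Within every week-4 weight band level Diet T has the higher rate, yet pooled Diet H does — Simpson's reversal.
Week-4 weight band is recorded after the diet and is itself shifted by it — it sits on the causal path from diet to outcome. Conditioning on a mediator would strip out part of the effect we want; the pooled comparison gives the total causal effect.
Pooled: Diet T 44.4% vs Diet H 68.1%; Diet H is higher overall.

Diet H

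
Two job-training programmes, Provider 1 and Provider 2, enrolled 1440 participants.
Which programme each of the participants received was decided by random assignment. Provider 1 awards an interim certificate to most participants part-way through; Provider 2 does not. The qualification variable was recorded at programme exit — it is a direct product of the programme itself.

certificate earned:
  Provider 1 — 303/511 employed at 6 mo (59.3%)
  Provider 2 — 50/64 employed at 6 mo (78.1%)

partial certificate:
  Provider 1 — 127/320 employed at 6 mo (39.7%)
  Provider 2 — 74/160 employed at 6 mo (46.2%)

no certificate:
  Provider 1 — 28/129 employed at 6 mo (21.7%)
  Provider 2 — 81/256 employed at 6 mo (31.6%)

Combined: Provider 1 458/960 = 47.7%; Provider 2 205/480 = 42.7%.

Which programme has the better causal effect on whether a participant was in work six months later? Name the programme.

Provider 1

The qualification attained during the programme-specific comparison favours Provider 2 throughout, but the pooled figures favour Provider 1. The question is whether to condition on qualification attained during the programme.
Qualification attained during the programme is recorded after the programme and is itself shifted by it — it sits on the causal path from programme to outcome. Conditioning on a mediator would strip out part of the effect we want; the pooled comparison gives the total causal effect.
Pooled: Provider 1 47.7% vs Provider 2 42.7%; Provider 1 is higher overall.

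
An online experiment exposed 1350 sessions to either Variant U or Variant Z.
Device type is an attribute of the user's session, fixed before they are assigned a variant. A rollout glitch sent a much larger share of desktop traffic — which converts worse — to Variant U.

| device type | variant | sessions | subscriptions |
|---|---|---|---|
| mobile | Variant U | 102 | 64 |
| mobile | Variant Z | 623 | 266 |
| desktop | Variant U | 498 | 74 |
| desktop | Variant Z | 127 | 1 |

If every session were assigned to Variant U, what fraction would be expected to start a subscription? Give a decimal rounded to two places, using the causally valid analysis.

The stratified and pooled comparisons disagree (Variant U wins within each device type; Variant Z wins overall), so the answer turns on the causal role of device type.
Here device type is a common cause — it drives both which variant a case falls under and the outcome. The crude comparison mixes populations; the stratum-specific rates are the causally relevant ones.
Standardising Variant U to the population device type mix: 0.537·64/102 + 0.463·74/498 = 0.406.

0.41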